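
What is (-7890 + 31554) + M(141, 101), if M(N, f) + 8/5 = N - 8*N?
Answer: 113377/5 ≈ 22675.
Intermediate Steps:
M(N, f) = -8/5 - 7*N (M(N, f) = -8/5 + (N - 8*N) = -8/5 - 7*N)
(-7890 + 31554) + M(141, 101) = (-7890 + 31554) + (-8/5 - 7*141) = 23664 + (-8/5 - 987) = 23664 - 4943/5 = 113377/5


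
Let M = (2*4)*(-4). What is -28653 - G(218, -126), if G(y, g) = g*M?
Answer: -32685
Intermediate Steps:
M = -32 (M = 8*(-4) = -32)
G(y, g) = -32*g (G(y, g) = g*(-32) = -32*g)
-28653 - G(218, -126) = -28653 - (-32)*(-126) = -28653 - 1*4032 = -28653 - 4032 = -32685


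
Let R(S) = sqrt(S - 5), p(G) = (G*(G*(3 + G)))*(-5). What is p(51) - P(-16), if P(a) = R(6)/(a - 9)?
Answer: -17556749/25 ≈ -7.0227e+5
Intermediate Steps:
p(G) = -5*G**2*(3 + G) (p(G) = (G**2*(3 + G))*(-5) = -5*G**2*(3 + G))
R(S) = sqrt(-5 + S)
P(a) = 1/(-9 + a) (P(a) = sqrt(-5 + 6)/(a - 9) = sqrt(1)/(-9 + a) = 1/(-9 + a))
p(51) - P(-16) = 5*51**2*(-3 - 1*51) - 1/(-9 - 16) = 5*2601*(-3 - 51) - 1/(-25) = 5*2601*(-54) - 1*(-1/25) = -702270 + 1/25 = -17556749/25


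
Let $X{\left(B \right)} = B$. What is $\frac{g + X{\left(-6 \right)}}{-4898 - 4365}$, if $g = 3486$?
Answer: $- \frac{3480}{9263} \approx -0.37569$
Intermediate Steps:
$\frac{g + X{\left(-6 \right)}}{-4898 - 4365} = \frac{3486 - 6}{-4898 - 4365} = \frac{3480}{-9263} = 3480 \left(- \frac{1}{9263}\right) = - \frac{3480}{9263}$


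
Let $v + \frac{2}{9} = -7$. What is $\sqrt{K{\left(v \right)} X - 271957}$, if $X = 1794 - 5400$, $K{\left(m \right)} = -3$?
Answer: $i \sqrt{261139} \approx 511.02 i$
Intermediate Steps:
$v = - \frac{65}{9}$ ($v = - \frac{2}{9} - 7 = - \frac{65}{9} \approx -7.2222$)
$X = -3606$ ($X = 1794 - 5400 = -3606$)
$\sqrt{K{\left(v \right)} X - 271957} = \sqrt{\left(-3\right) \left(-3606\right) - 271957} = \sqrt{10818 - 271957} = \sqrt{-261139} = i \sqrt{261139}$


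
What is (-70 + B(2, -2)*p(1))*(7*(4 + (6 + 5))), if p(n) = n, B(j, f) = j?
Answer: -7140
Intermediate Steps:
(-70 + B(2, -2)*p(1))*(7*(4 + (6 + 5))) = (-70 + 2*1)*(7*(4 + (6 + 5))) = (-70 + 2)*(7*(4 + 11)) = -476*15 = -68*105 = -7140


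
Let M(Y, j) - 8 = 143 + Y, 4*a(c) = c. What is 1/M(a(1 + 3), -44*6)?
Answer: 1/152 ≈ 0.0065789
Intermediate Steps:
a(c) = c/4
M(Y, j) = 151 + Y (M(Y, j) = 8 + (143 + Y) = 151 + Y)
1/M(a(1 + 3), -44*6) = 1/(151 + (1 + 3)/4) = 1/(151 + (¼)*4) = 1/(151 + 1) = 1/152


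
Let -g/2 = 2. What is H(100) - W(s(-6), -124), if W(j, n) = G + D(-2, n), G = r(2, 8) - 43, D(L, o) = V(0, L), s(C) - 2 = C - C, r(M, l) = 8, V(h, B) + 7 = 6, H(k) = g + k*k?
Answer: 10032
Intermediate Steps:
g = -4 (g = -2*2 = -4)
H(k) = -4 + k² (H(k) = -4 + k*k = -4 + k²)
V(h, B) = -1 (V(h, B) = -7 + 6 = -1)
s(C) = 2 (s(C) = 2 + (C - C) = 2 + 0 = 2)
D(L, o) = -1
G = -35 (G = 8 - 43 = -35)
W(j, n) = -36 (W(j, n) = -35 - 1 = -36)
H(100) - W(s(-6), -124) = (-4 + 100²) - 1*(-36) = (-4 + 10000) + 36 = 9996 + 36 = 10032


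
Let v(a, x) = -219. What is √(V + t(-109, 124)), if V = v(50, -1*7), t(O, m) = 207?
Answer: 2*I*√3 ≈ 3.4641*I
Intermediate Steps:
V = -219
√(V + t(-109, 124)) = √(-219 + 207) = √(-12) = 2*I*√3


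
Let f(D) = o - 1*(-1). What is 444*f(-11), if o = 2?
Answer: 1332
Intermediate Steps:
f(D) = 3 (f(D) = 2 - 1*(-1) = 2 + 1 = 3)
444*f(-11) = 444*3 = 1332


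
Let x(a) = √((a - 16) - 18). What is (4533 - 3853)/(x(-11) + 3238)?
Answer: 2201840/10484689 - 2040*I*√5/10484689 ≈ 0.21001 - 0.00043507*I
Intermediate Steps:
x(a) = √(-34 + a) (x(a) = √((-16 + a) - 18) = √(-34 + a))
(4533 - 3853)/(x(-11) + 3238) = (4533 - 3853)/(√(-34 - 11) + 3238) = 680/(√(-45) + 3238) = 680/(3*I*√5 + 3238) = 680/(3238 + 3*I*√5)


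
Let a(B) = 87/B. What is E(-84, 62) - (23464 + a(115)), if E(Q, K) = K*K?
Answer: -2256387/115 ≈ -19621.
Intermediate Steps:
E(Q, K) = K²
E(-84, 62) - (23464 + a(115)) = 62² - (23464 + 87/115) = 3844 - (23464 + 87*(1/115)) = 3844 - (23464 + 87/115) = 3844 - 1*2698447/115 = 3844 - 2698447/115 = -2256387/115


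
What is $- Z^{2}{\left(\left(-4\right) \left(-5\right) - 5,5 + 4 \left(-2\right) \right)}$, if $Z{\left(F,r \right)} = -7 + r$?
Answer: $-100$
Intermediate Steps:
$- Z^{2}{\left(\left(-4\right) \left(-5\right) - 5,5 + 4 \left(-2\right) \right)} = - \left(-7 + \left(5 + 4 \left(-2\right)\right)\right)^{2} = - \left(-7 + \left(5 - 8\right)\right)^{2} = - \left(-7 - 3\right)^{2} = - \left(-10\right)^{2} = \left(-1\right) 100 = -100$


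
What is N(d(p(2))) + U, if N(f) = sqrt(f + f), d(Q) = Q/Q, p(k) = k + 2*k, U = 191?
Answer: 191 + sqrt(2) ≈ 192.41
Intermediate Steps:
p(k) = 3*k
d(Q) = 1
N(f) = sqrt(2)*sqrt(f) (N(f) = sqrt(2*f) = sqrt(2)*sqrt(f))
N(d(p(2))) + U = sqrt(2)*sqrt(1) + 191 = sqrt(2)*1 + 191 = sqrt(2) + 191 = 191 + sqrt(2)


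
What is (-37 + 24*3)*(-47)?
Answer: -1645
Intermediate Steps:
(-37 + 24*3)*(-47) = (-37 + 72)*(-47) = 35*(-47) = -1645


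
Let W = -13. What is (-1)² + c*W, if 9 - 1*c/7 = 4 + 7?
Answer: 183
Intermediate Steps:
c = -14 (c = 63 - 7*(4 + 7) = 63 - 7*11 = 63 - 77 = -14)
(-1)² + c*W = (-1)² - 14*(-13) = 1 + 182 = 183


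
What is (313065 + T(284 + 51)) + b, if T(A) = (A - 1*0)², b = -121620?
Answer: 303670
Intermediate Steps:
T(A) = A² (T(A) = (A + 0)² = A²)
(313065 + T(284 + 51)) + b = (313065 + (284 + 51)²) - 121620 = (313065 + 335²) - 121620 = (313065 + 112225) - 121620 = 425290 - 121620 = 303670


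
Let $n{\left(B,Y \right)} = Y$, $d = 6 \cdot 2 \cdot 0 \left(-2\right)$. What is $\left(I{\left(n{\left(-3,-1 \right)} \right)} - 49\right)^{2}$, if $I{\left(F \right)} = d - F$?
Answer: $2304$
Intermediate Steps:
$d = 0$ ($d = 6 \cdot 0 \left(-2\right) = 0 \left(-2\right) = 0$)
$I{\left(F \right)} = - F$ ($I{\left(F \right)} = 0 - F = - F$)
$\left(I{\left(n{\left(-3,-1 \right)} \right)} - 49\right)^{2} = \left(\left(-1\right) \left(-1\right) - 49\right)^{2} = \left(1 - 49\right)^{2} = \left(-48\right)^{2} = 2304$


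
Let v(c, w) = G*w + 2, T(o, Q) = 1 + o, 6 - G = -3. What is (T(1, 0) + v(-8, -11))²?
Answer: 9025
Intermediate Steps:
G = 9 (G = 6 - 1*(-3) = 6 + 3 = 9)
v(c, w) = 2 + 9*w (v(c, w) = 9*w + 2 = 2 + 9*w)
(T(1, 0) + v(-8, -11))² = ((1 + 1) + (2 + 9*(-11)))² = (2 + (2 - 99))² = (2 - 97)² = (-95)² = 9025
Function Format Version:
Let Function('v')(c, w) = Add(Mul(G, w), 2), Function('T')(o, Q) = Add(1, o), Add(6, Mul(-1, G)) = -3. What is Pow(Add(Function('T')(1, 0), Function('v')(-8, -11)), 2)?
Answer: 9025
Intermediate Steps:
G = 9 (G = Add(6, Mul(-1, -3)) = Add(6, 3) = 9)
Function('v')(c, w) = Add(2, Mul(9, w)) (Function('v')(c, w) = Add(Mul(9, w), 2) = Add(2, Mul(9, w)))
Pow(Add(Function('T')(1, 0), Function('v')(-8, -11)), 2) = Pow(Add(Add(1, 1), Add(2, Mul(9, -11))), 2) = Pow(Add(2, Add(2, -99)), 2) = Pow(Add(2, -97), 2) = Pow(-95, 2) = 9025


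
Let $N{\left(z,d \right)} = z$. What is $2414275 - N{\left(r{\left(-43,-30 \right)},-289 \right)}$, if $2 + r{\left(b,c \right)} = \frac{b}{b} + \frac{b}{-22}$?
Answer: $\frac{53114029}{22} \approx 2.4143 \cdot 10^{6}$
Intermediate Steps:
$r{\left(b,c \right)} = -1 - \frac{b}{22}$ ($r{\left(b,c \right)} = -2 + \left(\frac{b}{b} + \frac{b}{-22}\right) = -2 + \left(1 + b \left(- \frac{1}{22}\right)\right) = -2 - \left(-1 + \frac{b}{22}\right) = -1 - \frac{b}{22}$)
$2414275 - N{\left(r{\left(-43,-30 \right)},-289 \right)} = 2414275 - \left(-1 - - \frac{43}{22}\right) = 2414275 - \left(-1 + \frac{43}{22}\right) = 2414275 - \frac{21}{22} = \frac{53114029}{22}$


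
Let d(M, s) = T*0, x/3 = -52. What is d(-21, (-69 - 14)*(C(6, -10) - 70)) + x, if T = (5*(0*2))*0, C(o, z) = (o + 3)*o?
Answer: -156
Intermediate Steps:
x = -156 (x = 3*(-52) = -156)
C(o, z) = o*(3 + o) (C(o, z) = (3 + o)*o = o*(3 + o))
T = 0 (T = (5*0)*0 = 0*0 = 0)
d(M, s) = 0 (d(M, s) = 0*0 = 0)
d(-21, (-69 - 14)*(C(6, -10) - 70)) + x = 0 - 156 = -156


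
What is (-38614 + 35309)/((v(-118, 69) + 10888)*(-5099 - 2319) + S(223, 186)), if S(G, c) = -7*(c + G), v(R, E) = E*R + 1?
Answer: 3305/20380109 ≈ 0.00016217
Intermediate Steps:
v(R, E) = 1 + E*R
S(G, c) = -7*G - 7*c (S(G, c) = -7*(G + c) = -7*G - 7*c)
(-38614 + 35309)/((v(-118, 69) + 10888)*(-5099 - 2319) + S(223, 186)) = (-38614 + 35309)/(((1 + 69*(-118)) + 10888)*(-5099 - 2319) + (-7*223 - 7*186)) = -3305/(((1 - 8142) + 10888)*(-7418) + (-1561 - 1302)) = -3305/((-8141 + 10888)*(-7418) - 2863) = -3305/(2747*(-7418) - 2863) = -3305/(-20377246 - 2863) = -3305/(-20380109) = -3305*(-1/20380109) = 3305/20380109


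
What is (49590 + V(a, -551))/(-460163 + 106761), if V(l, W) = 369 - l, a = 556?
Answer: -49403/353402 ≈ -0.13979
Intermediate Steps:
(49590 + V(a, -551))/(-460163 + 106761) = (49590 + (369 - 1*556))/(-460163 + 106761) = (49590 + (369 - 556))/(-353402) = (49590 - 187)*(-1/353402) = 49403*(-1/353402) = -49403/353402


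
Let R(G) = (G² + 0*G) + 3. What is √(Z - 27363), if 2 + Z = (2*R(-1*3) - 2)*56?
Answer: I*√26133 ≈ 161.66*I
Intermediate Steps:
R(G) = 3 + G² (R(G) = (G² + 0) + 3 = G² + 3 = 3 + G²)
Z = 1230 (Z = -2 + (2*(3 + (-1*3)²) - 2)*56 = -2 + (2*(3 + (-3)²) - 2)*56 = -2 + (2*(3 + 9) - 2)*56 = -2 + (2*12 - 2)*56 = -2 + (24 - 2)*56 = -2 + 22*56 = -2 + 1232 = 1230)
√(Z - 27363) = √(1230 - 27363) = √(-26133) = I*√26133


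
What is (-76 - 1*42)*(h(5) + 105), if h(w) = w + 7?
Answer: -13806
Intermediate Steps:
h(w) = 7 + w
(-76 - 1*42)*(h(5) + 105) = (-76 - 1*42)*((7 + 5) + 105) = (-76 - 42)*(12 + 105) = -118*117 = -13806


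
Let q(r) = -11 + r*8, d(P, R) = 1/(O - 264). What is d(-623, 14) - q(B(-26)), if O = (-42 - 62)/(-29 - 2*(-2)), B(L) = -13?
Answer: 747015/6496 ≈ 115.00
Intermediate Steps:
O = 104/25 (O = -104/(-29 + 4) = -104/(-25) = -104*(-1/25) = 104/25 ≈ 4.1600)
d(P, R) = -25/6496 (d(P, R) = 1/(104/25 - 264) = 1/(-6496/25) = -25/6496)
q(r) = -11 + 8*r
d(-623, 14) - q(B(-26)) = -25/6496 - (-11 + 8*(-13)) = -25/6496 - (-11 - 104) = -25/6496 - 1*(-115) = -25/6496 + 115 = 747015/6496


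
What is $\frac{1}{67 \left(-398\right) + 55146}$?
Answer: $\frac{1}{28480} \approx 3.5112 \cdot 10^{-5}$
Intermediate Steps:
$\frac{1}{67 \left(-398\right) + 55146} = \frac{1}{-26666 + 55146} = \frac{1}{28480}$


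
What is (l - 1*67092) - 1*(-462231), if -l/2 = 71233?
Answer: 252673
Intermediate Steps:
l = -142466 (l = -2*71233 = -142466)
(l - 1*67092) - 1*(-462231) = (-142466 - 1*67092) - 1*(-462231) = (-142466 - 67092) + 462231 = -209558 + 462231 = 252673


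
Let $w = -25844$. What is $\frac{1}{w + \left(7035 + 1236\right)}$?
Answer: $- \frac{1}{17573} \approx -5.6905 \cdot 10^{-5}$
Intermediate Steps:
$\frac{1}{w + \left(7035 + 1236\right)} = \frac{1}{-25844 + \left(7035 + 1236\right)} = \frac{1}{-25844 + 8271} = \frac{1}{-17573} = - \frac{1}{17573}$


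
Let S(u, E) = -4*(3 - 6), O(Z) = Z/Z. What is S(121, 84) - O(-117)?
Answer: 11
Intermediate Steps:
O(Z) = 1
S(u, E) = 12 (S(u, E) = -4*(-3) = 12)
S(121, 84) - O(-117) = 12 - 1*1 = 12 - 1 = 11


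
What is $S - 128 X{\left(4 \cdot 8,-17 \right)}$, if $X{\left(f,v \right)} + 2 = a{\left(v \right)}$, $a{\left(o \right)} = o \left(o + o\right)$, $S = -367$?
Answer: $-74095$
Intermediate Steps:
$a{\left(o \right)} = 2 o^{2}$ ($a{\left(o \right)} = o 2 o = 2 o^{2}$)
$X{\left(f,v \right)} = -2 + 2 v^{2}$
$S - 128 X{\left(4 \cdot 8,-17 \right)} = -367 - 128 \left(-2 + 2 \left(-17\right)^{2}\right) = -367 - 128 \left(-2 + 2 \cdot 289\right) = -367 - 128 \left(-2 + 578\right) = -367 - 73728 = -74095$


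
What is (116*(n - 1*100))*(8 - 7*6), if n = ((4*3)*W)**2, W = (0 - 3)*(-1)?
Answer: -4717024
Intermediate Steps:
W = 3 (W = -3*(-1) = 3)
n = 1296 (n = ((4*3)*3)**2 = (12*3)**2 = 36**2 = 1296)
(116*(n - 1*100))*(8 - 7*6) = (116*(1296 - 1*100))*(8 - 7*6) = (116*(1296 - 100))*(8 - 42) = (116*1196)*(-34) = 138736*(-34) = -4717024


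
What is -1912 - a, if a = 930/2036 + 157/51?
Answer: -99450757/51918 ≈ -1915.5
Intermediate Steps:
a = 183541/51918 (a = 930*(1/2036) + 157*(1/51) = 465/1018 + 157/51 = 183541/51918 ≈ 3.5352)
-1912 - a = -1912 - 1*183541/51918 = -1912 - 183541/51918 = -99450757/51918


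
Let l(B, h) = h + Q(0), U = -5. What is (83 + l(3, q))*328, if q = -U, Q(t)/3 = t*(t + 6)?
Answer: 28864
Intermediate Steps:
Q(t) = 3*t*(6 + t) (Q(t) = 3*(t*(t + 6)) = 3*(t*(6 + t)) = 3*t*(6 + t))
q = 5 (q = -1*(-5) = 5)
l(B, h) = h (l(B, h) = h + 3*0*(6 + 0) = h + 3*0*6 = h + 0 = h)
(83 + l(3, q))*328 = (83 + 5)*328 = 88*328 = 28864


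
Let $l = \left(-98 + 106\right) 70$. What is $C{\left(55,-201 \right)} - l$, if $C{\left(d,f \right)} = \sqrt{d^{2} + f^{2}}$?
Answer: $-560 + \sqrt{43426} \approx -351.61$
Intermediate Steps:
$l = 560$ ($l = 8 \cdot 70 = 560$)
$C{\left(55,-201 \right)} - l = \sqrt{55^{2} + \left(-201\right)^{2}} - 560 = \sqrt{3025 + 40401} - 560 = \sqrt{43426} - 560 = -560 + \sqrt{43426}$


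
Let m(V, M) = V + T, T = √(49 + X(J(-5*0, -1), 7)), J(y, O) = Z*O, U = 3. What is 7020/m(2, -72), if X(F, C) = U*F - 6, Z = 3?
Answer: -468 + 234*√34 ≈ 896.44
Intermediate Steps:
J(y, O) = 3*O
X(F, C) = -6 + 3*F (X(F, C) = 3*F - 6 = -6 + 3*F)
T = √34 (T = √(49 + (-6 + 3*(3*(-1)))) = √(49 + (-6 + 3*(-3))) = √(49 + (-6 - 9)) = √(49 - 15) = √34 ≈ 5.8309)
m(V, M) = V + √34
7020/m(2, -72) = 7020/(2 + √34)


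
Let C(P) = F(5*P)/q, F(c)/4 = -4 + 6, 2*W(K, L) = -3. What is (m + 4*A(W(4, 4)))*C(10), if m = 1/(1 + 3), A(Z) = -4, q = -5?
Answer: 126/5 ≈ 25.200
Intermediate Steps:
W(K, L) = -3/2 (W(K, L) = (½)*(-3) = -3/2)
F(c) = 8 (F(c) = 4*(-4 + 6) = 4*2 = 8)
m = ¼ (m = 1/4 = ¼ ≈ 0.25000)
C(P) = -8/5 (C(P) = 8/(-5) = 8*(-⅕) = -8/5)
(m + 4*A(W(4, 4)))*C(10) = (¼ + 4*(-4))*(-8/5) = (¼ - 16)*(-8/5) = -63/4*(-8/5) = 126/5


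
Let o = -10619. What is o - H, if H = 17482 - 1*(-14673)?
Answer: -42774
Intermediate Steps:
H = 32155 (H = 17482 + 14673 = 32155)
o - H = -10619 - 1*32155 = -10619 - 32155 = -42774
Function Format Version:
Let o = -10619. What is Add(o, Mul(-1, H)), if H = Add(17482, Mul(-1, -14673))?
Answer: -42774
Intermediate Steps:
H = 32155 (H = Add(17482, 14673) = 32155)
Add(o, Mul(-1, H)) = Add(-10619, Mul(-1, 32155)) = Add(-10619, -32155) = -42774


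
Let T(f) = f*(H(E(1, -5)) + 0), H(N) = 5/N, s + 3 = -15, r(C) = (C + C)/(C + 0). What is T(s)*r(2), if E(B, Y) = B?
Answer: -180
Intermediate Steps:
r(C) = 2 (r(C) = (2*C)/C = 2)
s = -18 (s = -3 - 15 = -18)
T(f) = 5*f (T(f) = f*(5/1 + 0) = f*(5*1 + 0) = f*(5 + 0) = f*5 = 5*f)
T(s)*r(2) = (5*(-18))*2 = -90*2 = -180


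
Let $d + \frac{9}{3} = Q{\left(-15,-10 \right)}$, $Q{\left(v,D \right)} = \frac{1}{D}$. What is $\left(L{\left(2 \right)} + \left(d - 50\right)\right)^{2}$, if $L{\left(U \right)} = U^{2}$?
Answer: $\frac{241081}{100} \approx 2410.8$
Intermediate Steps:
$d = - \frac{31}{10}$ ($d = -3 + \frac{1}{-10} = -3 - \frac{1}{10} = - \frac{31}{10} \approx -3.1$)
$\left(L{\left(2 \right)} + \left(d - 50\right)\right)^{2} = \left(2^{2} - \frac{531}{10}\right)^{2} = \left(4 - \frac{531}{10}\right)^{2} = \left(- \frac{491}{10}\right)^{2} = \frac{241081}{100}$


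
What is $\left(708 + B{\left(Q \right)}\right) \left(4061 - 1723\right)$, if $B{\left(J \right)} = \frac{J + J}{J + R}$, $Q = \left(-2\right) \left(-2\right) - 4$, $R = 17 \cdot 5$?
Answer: $1655304$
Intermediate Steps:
$R = 85$
$Q = 0$ ($Q = 4 - 4 = 0$)
$B{\left(J \right)} = \frac{2 J}{85 + J}$ ($B{\left(J \right)} = \frac{J + J}{J + 85} = \frac{2 J}{85 + J}$)
$\left(708 + B{\left(Q \right)}\right) \left(4061 - 1723\right) = \left(708 + 2 \cdot 0 \frac{1}{85 + 0}\right) \left(4061 - 1723\right) = \left(708 + 2 \cdot 0 \cdot \frac{1}{85}\right) 2338 = \left(708 + 0\right) 2338 = 708 \cdot 2338 = 1655304$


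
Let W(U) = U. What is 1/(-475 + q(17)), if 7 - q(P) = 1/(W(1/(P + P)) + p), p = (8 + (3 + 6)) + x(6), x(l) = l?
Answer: -783/366478 ≈ -0.0021366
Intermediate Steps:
p = 23 (p = (8 + (3 + 6)) + 6 = (8 + 9) + 6 = 17 + 6 = 23)
q(P) = 7 - 1/(23 + 1/(2*P)) (q(P) = 7 - 1/(1/(P + P) + 23) = 7 - 1/(1/(2*P) + 23) = 7 - 1/(23 + 1/(2*P)))
1/(-475 + q(17)) = 1/(-475 + (7 + 320*17)/(1 + 46*17)) = 1/(-475 + (7 + 5440)/(1 + 782)) = 1/(-475 + 5447/783) = 1/(-366478/783) = -783/366478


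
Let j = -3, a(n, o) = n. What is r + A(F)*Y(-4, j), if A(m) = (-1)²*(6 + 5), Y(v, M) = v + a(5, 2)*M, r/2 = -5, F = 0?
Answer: -219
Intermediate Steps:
r = -10 (r = 2*(-5) = -10)
Y(v, M) = v + 5*M
A(m) = 11 (A(m) = 1*11 = 11)
r + A(F)*Y(-4, j) = -10 + 11*(-4 + 5*(-3)) = -10 + 11*(-4 - 15) = -10 + 11*(-19) = -10 - 209 = -219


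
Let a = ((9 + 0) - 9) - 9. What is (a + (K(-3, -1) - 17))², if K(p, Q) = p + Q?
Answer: 900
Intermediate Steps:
K(p, Q) = Q + p
a = -9 (a = (9 - 9) - 9 = 0 - 9 = -9)
(a + (K(-3, -1) - 17))² = (-9 + ((-1 - 3) - 17))² = (-9 + (-4 - 17))² = (-9 - 21)² = (-30)² = 900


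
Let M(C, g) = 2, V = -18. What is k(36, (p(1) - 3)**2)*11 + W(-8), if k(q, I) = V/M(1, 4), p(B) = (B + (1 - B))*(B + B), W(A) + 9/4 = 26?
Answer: -301/4 ≈ -75.250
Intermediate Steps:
W(A) = 95/4 (W(A) = -9/4 + 26 = 95/4)
p(B) = 2*B (p(B) = 1*(2*B) = 2*B)
k(q, I) = -9 (k(q, I) = -18/2 = -18*1/2 = -9)
k(36, (p(1) - 3)**2)*11 + W(-8) = -9*11 + 95/4 = -99 + 95/4 = -301/4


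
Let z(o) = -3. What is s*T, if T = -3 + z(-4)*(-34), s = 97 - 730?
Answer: -62667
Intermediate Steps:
s = -633
T = 99 (T = -3 - 3*(-34) = -3 + 102 = 99)
s*T = -633*99 = -62667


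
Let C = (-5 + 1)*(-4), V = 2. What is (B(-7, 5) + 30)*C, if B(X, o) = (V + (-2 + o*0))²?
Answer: 480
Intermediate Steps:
B(X, o) = 0 (B(X, o) = (2 + (-2 + o*0))² = (2 + (-2 + 0))² = (2 - 2)² = 0² = 0)
C = 16 (C = -4*(-4) = 16)
(B(-7, 5) + 30)*C = (0 + 30)*16 = 30*16 = 480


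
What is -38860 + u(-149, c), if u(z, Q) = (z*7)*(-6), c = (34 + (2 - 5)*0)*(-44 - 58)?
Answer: -32602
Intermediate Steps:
c = -3468 (c = (34 - 3*0)*(-102) = (34 + 0)*(-102) = 34*(-102) = -3468)
u(z, Q) = -42*z (u(z, Q) = (7*z)*(-6) = -42*z)
-38860 + u(-149, c) = -38860 - 42*(-149) = -38860 + 6258 = -32602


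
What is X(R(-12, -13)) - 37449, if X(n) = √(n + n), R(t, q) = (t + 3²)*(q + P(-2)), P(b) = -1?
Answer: -37449 + 2*√21 ≈ -37440.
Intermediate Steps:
R(t, q) = (-1 + q)*(9 + t) (R(t, q) = (t + 3²)*(q - 1) = (t + 9)*(-1 + q) = (9 + t)*(-1 + q) = (-1 + q)*(9 + t))
X(n) = √2*√n (X(n) = √(2*n) = √2*√n)
X(R(-12, -13)) - 37449 = √2*√(-9 - 1*(-12) + 9*(-13) - 13*(-12)) - 37449 = √2*√(-9 + 12 - 117 + 156) - 37449 = √2*√42 - 37449 = 2*√21 - 37449 = -37449 + 2*√21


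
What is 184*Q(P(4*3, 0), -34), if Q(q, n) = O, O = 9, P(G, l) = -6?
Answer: 1656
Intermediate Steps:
Q(q, n) = 9
184*Q(P(4*3, 0), -34) = 184*9 = 1656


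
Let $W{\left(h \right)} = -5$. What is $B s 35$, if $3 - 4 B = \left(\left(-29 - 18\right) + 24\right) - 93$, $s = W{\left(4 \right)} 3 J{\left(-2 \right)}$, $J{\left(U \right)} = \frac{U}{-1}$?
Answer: $- \frac{62475}{2} \approx -31238.0$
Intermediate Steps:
$J{\left(U \right)} = - U$ ($J{\left(U \right)} = U \left(-1\right) = - U$)
$s = -30$ ($s = \left(-5\right) 3 \left(\left(-1\right) \left(-2\right)\right) = \left(-15\right) 2 = -30$)
$B = \frac{119}{4}$ ($B = \frac{3}{4} - \frac{\left(\left(-29 - 18\right) + 24\right) - 93}{4} = \frac{3}{4} - \frac{\left(-47 + 24\right) - 93}{4} = \frac{3}{4} - \frac{-23 - 93}{4} = \frac{3}{4} - -29 = \frac{3}{4} + 29 = \frac{119}{4} \approx 29.75$)
$B s 35 = \frac{119}{4} \left(-30\right) 35 = \left(- \frac{1785}{2}\right) 35 = - \frac{62475}{2}$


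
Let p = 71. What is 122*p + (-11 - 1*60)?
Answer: 8591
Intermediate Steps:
122*p + (-11 - 1*60) = 122*71 + (-11 - 1*60) = 8662 + (-11 - 60) = 8662 - 71 = 8591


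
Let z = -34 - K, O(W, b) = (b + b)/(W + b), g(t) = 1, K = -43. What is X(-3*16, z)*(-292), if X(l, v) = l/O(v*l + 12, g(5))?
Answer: -2936352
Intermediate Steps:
O(W, b) = 2*b/(W + b) (O(W, b) = (2*b)/(W + b) = 2*b/(W + b))
z = 9 (z = -34 - 1*(-43) = -34 + 43 = 9)
X(l, v) = l*(13/2 + l*v/2) (X(l, v) = l/((2*1/((v*l + 12) + 1))) = l/((2*1/((l*v + 12) + 1))) = l/((2*1/((12 + l*v) + 1))) = l/((2*1/(13 + l*v))) = l/((2/(13 + l*v))) = l*(13/2 + l*v/2))
X(-3*16, z)*(-292) = ((-3*16)*(13 - 3*16*9)/2)*(-292) = ((½)*(-48)*(13 - 48*9))*(-292) = ((½)*(-48)*(13 - 432))*(-292) = ((½)*(-48)*(-419))*(-292) = 10056*(-292) = -2936352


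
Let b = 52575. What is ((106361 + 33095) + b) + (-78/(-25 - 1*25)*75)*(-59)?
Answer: 185128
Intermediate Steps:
((106361 + 33095) + b) + (-78/(-25 - 1*25)*75)*(-59) = ((106361 + 33095) + 52575) + (-78/(-25 - 1*25)*75)*(-59) = (139456 + 52575) + (-78/(-25 - 25)*75)*(-59) = 192031 + (-78/(-50)*75)*(-59) = 192031 + (-78*(-1/50)*75)*(-59) = 192031 + ((39/25)*75)*(-59) = 192031 + 117*(-59) = 192031 - 6903 = 185128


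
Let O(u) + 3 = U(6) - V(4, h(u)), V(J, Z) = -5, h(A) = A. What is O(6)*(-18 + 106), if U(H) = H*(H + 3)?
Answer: 4928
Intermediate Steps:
U(H) = H*(3 + H)
O(u) = 56 (O(u) = -3 + (6*(3 + 6) - 1*(-5)) = -3 + (6*9 + 5) = -3 + (54 + 5) = -3 + 59 = 56)
O(6)*(-18 + 106) = 56*(-18 + 106) = 56*88 = 4928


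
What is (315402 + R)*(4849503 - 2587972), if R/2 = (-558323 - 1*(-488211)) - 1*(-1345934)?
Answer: 6483913407426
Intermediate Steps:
R = 2551644 (R = 2*((-558323 - 1*(-488211)) - 1*(-1345934)) = 2*((-558323 + 488211) + 1345934) = 2*(-70112 + 1345934) = 2*1275822 = 2551644)
(315402 + R)*(4849503 - 2587972) = (315402 + 2551644)*(4849503 - 2587972) = 2867046*2261531 = 6483913407426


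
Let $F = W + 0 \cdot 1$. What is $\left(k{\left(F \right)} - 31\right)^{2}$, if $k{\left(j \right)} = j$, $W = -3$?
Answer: $1156$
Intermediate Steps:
$F = -3$ ($F = -3 + 0 \cdot 1 = -3 + 0 = -3$)
$\left(k{\left(F \right)} - 31\right)^{2} = \left(-3 - 31\right)^{2} = \left(-34\right)^{2} = 1156$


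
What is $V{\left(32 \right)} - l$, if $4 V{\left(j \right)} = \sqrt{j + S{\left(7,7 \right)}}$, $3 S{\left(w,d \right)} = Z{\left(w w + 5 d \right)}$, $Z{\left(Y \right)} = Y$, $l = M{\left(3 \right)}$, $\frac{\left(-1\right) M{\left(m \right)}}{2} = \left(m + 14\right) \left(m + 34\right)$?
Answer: $1258 + \frac{\sqrt{15}}{2} \approx 1259.9$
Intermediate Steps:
$M{\left(m \right)} = - 2 \left(14 + m\right) \left(34 + m\right)$ ($M{\left(m \right)} = - 2 \left(m + 14\right) \left(m + 34\right) = - 2 \left(14 + m\right) \left(34 + m\right)$)
$l = -1258$ ($l = -952 - 288 - 2 \cdot 3^{2} = -952 - 288 - 18 = -1258$)
$S{\left(w,d \right)} = \frac{w^{2}}{3} + \frac{5 d}{3}$ ($S{\left(w,d \right)} = \frac{w w + 5 d}{3} = \frac{w^{2} + 5 d}{3} = \frac{w^{2}}{3} + \frac{5 d}{3}$)
$V{\left(j \right)} = \frac{\sqrt{28 + j}}{4}$ ($V{\left(j \right)} = \frac{\sqrt{j + \left(\frac{7^{2}}{3} + \frac{5}{3} \cdot 7\right)}}{4} = \frac{\sqrt{j + \left(\frac{1}{3} \cdot 49 + \frac{35}{3}\right)}}{4} = \frac{\sqrt{j + \left(\frac{49}{3} + \frac{35}{3}\right)}}{4} = \frac{\sqrt{j + 28}}{4} = \frac{\sqrt{28 + j}}{4}$)
$V{\left(32 \right)} - l = \frac{\sqrt{28 + 32}}{4} - -1258 = \frac{\sqrt{60}}{4} + 1258 = \frac{2 \sqrt{15}}{4} + 1258 = \frac{\sqrt{15}}{2} + 1258 = 1258 + \frac{\sqrt{15}}{2}$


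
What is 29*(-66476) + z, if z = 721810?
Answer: -1205994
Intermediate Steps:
29*(-66476) + z = 29*(-66476) + 721810 = -1927804 + 721810 = -1205994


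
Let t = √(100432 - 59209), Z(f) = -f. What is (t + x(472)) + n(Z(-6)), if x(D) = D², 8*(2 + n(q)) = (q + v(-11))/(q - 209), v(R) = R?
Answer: 361797973/1624 + √41223 ≈ 2.2299e+5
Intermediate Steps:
n(q) = -2 + (-11 + q)/(8*(-209 + q)) (n(q) = -2 + ((q - 11)/(q - 209))/8 = -2 + ((-11 + q)/(-209 + q))/8 = -2 + (-11 + q)/(8*(-209 + q)))
t = √41223 ≈ 203.03
(t + x(472)) + n(Z(-6)) = (√41223 + 472²) + 3*(1111 - (-5)*(-6))/(8*(-209 - 1*(-6))) = (√41223 + 222784) + 3*(1111 - 5*6)/(8*(-209 + 6)) = (222784 + √41223) + (3/8)*(1111 - 30)/(-203) = (222784 + √41223) + (3/8)*(-1/203)*1081 = (222784 + √41223) - 3243/1624 = 361797973/1624 + √41223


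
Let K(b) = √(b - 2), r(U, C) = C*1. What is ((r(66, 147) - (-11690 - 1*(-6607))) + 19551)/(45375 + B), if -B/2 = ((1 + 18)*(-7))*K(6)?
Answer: 24781/45907 ≈ 0.53981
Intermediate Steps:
r(U, C) = C
K(b) = √(-2 + b)
B = 532 (B = -2*(1 + 18)*(-7)*√(-2 + 6) = -2*19*(-7)*√4 = -(-266)*2 = -2*(-266) = 532)
((r(66, 147) - (-11690 - 1*(-6607))) + 19551)/(45375 + B) = ((147 - (-11690 - 1*(-6607))) + 19551)/(45375 + 532) = ((147 - (-11690 + 6607)) + 19551)/45907 = ((147 - 1*(-5083)) + 19551)*(1/45907) = ((147 + 5083) + 19551)*(1/45907) = (5230 + 19551)*(1/45907) = 24781*(1/45907) = 24781/45907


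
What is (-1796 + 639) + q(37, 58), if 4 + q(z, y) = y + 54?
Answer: -1049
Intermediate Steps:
q(z, y) = 50 + y (q(z, y) = -4 + (y + 54) = -4 + (54 + y) = 50 + y)
(-1796 + 639) + q(37, 58) = (-1796 + 639) + (50 + 58) = -1157 + 108 = -1049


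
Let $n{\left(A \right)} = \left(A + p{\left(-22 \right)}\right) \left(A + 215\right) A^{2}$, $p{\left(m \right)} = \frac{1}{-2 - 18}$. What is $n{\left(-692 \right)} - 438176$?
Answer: $\frac{790381636532}{5} \approx 1.5808 \cdot 10^{11}$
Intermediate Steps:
$p{\left(m \right)} = - \frac{1}{20}$ ($p{\left(m \right)} = \frac{1}{-20} = - \frac{1}{20}$)
$n{\left(A \right)} = A^{2} \left(215 + A\right) \left(- \frac{1}{20} + A\right)$ ($n{\left(A \right)} = \left(A - \frac{1}{20}\right) \left(A + 215\right) A^{2} = \left(- \frac{1}{20} + A\right) \left(215 + A\right) A^{2} = \left(215 + A\right) \left(- \frac{1}{20} + A\right) A^{2} = A^{2} \left(215 + A\right) \left(- \frac{1}{20} + A\right)$)
$n{\left(-692 \right)} - 438176 = \frac{\left(-692\right)^{2} \left(-215 + 20 \left(-692\right)^{2} + 4299 \left(-692\right)\right)}{20} - 438176 = \frac{1}{20} \cdot 478864 \left(-215 + 20 \cdot 478864 - 2974908\right) - 438176 = \frac{1}{20} \cdot 478864 \left(-215 + 9577280 - 2974908\right) - 438176 = \frac{1}{20} \cdot 478864 \cdot 6602157 - 438176 = \frac{790383827412}{5} - 438176 = \frac{790381636532}{5}$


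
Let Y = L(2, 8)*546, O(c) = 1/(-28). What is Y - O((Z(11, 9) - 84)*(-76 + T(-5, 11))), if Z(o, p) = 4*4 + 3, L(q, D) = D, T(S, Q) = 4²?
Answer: 122305/28 ≈ 4368.0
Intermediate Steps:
T(S, Q) = 16
Z(o, p) = 19 (Z(o, p) = 16 + 3 = 19)
O(c) = -1/28
Y = 4368 (Y = 8*546 = 4368)
Y - O((Z(11, 9) - 84)*(-76 + T(-5, 11))) = 4368 - 1*(-1/28) = 4368 + 1/28 = 122305/28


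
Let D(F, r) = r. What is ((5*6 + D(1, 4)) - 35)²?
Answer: 1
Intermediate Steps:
((5*6 + D(1, 4)) - 35)² = ((5*6 + 4) - 35)² = ((30 + 4) - 35)² = (34 - 35)² = (-1)² = 1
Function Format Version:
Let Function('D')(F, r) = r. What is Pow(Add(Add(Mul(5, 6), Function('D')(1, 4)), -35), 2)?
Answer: 1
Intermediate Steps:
Pow(Add(Add(Mul(5, 6), Function('D')(1, 4)), -35), 2) = Pow(Add(Add(Mul(5, 6), 4), -35), 2) = Pow(Add(Add(30, 4), -35), 2) = Pow(Add(34, -35), 2) = Pow(-1, 2) = 1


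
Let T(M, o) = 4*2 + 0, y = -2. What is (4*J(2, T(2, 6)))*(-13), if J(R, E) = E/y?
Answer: 208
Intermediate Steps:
T(M, o) = 8 (T(M, o) = 8 + 0 = 8)
J(R, E) = -E/2 (J(R, E) = E/(-2) = E*(-1/2) = -E/2)
(4*J(2, T(2, 6)))*(-13) = (4*(-1/2*8))*(-13) = (4*(-4))*(-13) = -16*(-13) = 208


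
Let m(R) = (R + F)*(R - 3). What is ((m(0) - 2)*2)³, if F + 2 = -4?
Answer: 32768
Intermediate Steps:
F = -6 (F = -2 - 4 = -6)
m(R) = (-6 + R)*(-3 + R) (m(R) = (R - 6)*(R - 3) = (-6 + R)*(-3 + R))
((m(0) - 2)*2)³ = (((18 + 0² - 9*0) - 2)*2)³ = (((18 + 0 + 0) - 2)*2)³ = ((18 - 2)*2)³ = (16*2)³ = 32³ = 32768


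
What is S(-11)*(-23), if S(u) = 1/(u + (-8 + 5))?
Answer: 23/14 ≈ 1.6429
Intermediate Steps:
S(u) = 1/(-3 + u) (S(u) = 1/(u - 3) = 1/(-3 + u))
S(-11)*(-23) = -23/(-3 - 11) = -23/(-14) = -1/14*(-23) = 23/14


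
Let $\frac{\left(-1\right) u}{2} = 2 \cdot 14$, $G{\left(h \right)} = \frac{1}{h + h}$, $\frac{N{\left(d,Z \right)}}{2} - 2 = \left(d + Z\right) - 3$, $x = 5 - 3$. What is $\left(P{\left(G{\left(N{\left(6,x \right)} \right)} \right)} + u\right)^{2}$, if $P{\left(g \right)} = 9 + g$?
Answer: $\frac{1729225}{784} \approx 2205.6$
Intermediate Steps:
$x = 2$ ($x = 5 - 3 = 2$)
$N{\left(d,Z \right)} = -2 + 2 Z + 2 d$ ($N{\left(d,Z \right)} = 4 + 2 \left(\left(d + Z\right) - 3\right) = 4 + 2 \left(\left(Z + d\right) - 3\right) = 4 + 2 \left(-3 + Z + d\right) = 4 + \left(-6 + 2 Z + 2 d\right) = -2 + 2 Z + 2 d$)
$G{\left(h \right)} = \frac{1}{2 h}$
$u = -56$ ($u = - 2 \cdot 2 \cdot 14 = \left(-2\right) 28 = -56$)
$\left(P{\left(G{\left(N{\left(6,x \right)} \right)} \right)} + u\right)^{2} = \left(\left(9 + \frac{1}{2 \left(-2 + 2 \cdot 2 + 2 \cdot 6\right)}\right) - 56\right)^{2} = \left(\left(9 + \frac{1}{2 \left(-2 + 4 + 12\right)}\right) - 56\right)^{2} = \left(\left(9 + \frac{1}{2 \cdot 14}\right) - 56\right)^{2} = \left(\left(9 + \frac{1}{2} \cdot \frac{1}{14}\right) - 56\right)^{2} = \left(\left(9 + \frac{1}{28}\right) - 56\right)^{2} = \left(\frac{253}{28} - 56\right)^{2} = \left(- \frac{1315}{28}\right)^{2} = \frac{1729225}{784}$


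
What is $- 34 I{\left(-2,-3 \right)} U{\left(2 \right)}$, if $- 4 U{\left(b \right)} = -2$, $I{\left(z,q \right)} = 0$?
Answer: $0$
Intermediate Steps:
$U{\left(b \right)} = \frac{1}{2}$ ($U{\left(b \right)} = \left(- \frac{1}{4}\right) \left(-2\right) = \frac{1}{2}$)
$- 34 I{\left(-2,-3 \right)} U{\left(2 \right)} = \left(-34\right) 0 \cdot \frac{1}{2} = 0 \cdot \frac{1}{2} = 0$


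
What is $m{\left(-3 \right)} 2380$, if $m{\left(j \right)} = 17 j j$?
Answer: $364140$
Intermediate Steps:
$m{\left(j \right)} = 17 j^{2}$
$m{\left(-3 \right)} 2380 = 17 \left(-3\right)^{2} \cdot 2380 = 17 \cdot 9 \cdot 2380 = 153 \cdot 2380 = 364140$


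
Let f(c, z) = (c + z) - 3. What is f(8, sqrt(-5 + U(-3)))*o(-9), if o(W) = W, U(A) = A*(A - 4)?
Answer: -81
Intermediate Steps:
U(A) = A*(-4 + A)
f(c, z) = -3 + c + z
f(8, sqrt(-5 + U(-3)))*o(-9) = (-3 + 8 + sqrt(-5 - 3*(-4 - 3)))*(-9) = (-3 + 8 + sqrt(-5 - 3*(-7)))*(-9) = (-3 + 8 + sqrt(-5 + 21))*(-9) = (-3 + 8 + sqrt(16))*(-9) = (-3 + 8 + 4)*(-9) = 9*(-9) = -81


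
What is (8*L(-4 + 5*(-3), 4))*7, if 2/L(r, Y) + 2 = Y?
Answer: 56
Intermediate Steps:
L(r, Y) = 2/(-2 + Y)
(8*L(-4 + 5*(-3), 4))*7 = (8*(2/(-2 + 4)))*7 = (8*(2/2))*7 = (8*(2*(½)))*7 = (8*1)*7 = 8*7 = 56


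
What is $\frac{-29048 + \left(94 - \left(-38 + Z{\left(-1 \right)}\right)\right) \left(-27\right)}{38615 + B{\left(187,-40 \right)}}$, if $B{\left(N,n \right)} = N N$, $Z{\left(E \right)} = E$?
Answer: $- \frac{32639}{73584} \approx -0.44356$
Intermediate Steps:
$B{\left(N,n \right)} = N^{2}$
$\frac{-29048 + \left(94 - \left(-38 + Z{\left(-1 \right)}\right)\right) \left(-27\right)}{38615 + B{\left(187,-40 \right)}} = \frac{-29048 + \left(94 + \left(38 - -1\right)\right) \left(-27\right)}{38615 + 187^{2}} = \frac{-29048 + \left(94 + \left(38 + 1\right)\right) \left(-27\right)}{38615 + 34969} = \frac{-29048 + \left(94 + 39\right) \left(-27\right)}{73584} = \left(-29048 + 133 \left(-27\right)\right) \frac{1}{73584} = \left(-29048 - 3591\right) \frac{1}{73584} = \left(-32639\right) \frac{1}{73584} = - \frac{32639}{73584}$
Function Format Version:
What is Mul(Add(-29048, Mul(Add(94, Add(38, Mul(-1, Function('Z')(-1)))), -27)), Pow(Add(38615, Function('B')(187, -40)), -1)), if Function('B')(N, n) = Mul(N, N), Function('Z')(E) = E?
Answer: Rational(-32639, 73584) ≈ -0.44356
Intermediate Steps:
Function('B')(N, n) = Pow(N, 2)
Mul(Add(-29048, Mul(Add(94, Add(38, Mul(-1, Function('Z')(-1)))), -27)), Pow(Add(38615, Function('B')(187, -40)), -1)) = Mul(Add(-29048, Mul(Add(94, Add(38, Mul(-1, -1))), -27)), Pow(Add(38615, Pow(187, 2)), -1)) = Mul(Add(-29048, Mul(Add(94, Add(38, 1)), -27)), Pow(Add(38615, 34969), -1)) = Mul(Add(-29048, Mul(Add(94, 39), -27)), Pow(73584, -1)) = Mul(Add(-29048, Mul(133, -27)), Rational(1, 73584)) = Mul(Add(-29048, -3591), Rational(1, 73584)) = Mul(-32639, Rational(1, 73584)) = Rational(-32639, 73584)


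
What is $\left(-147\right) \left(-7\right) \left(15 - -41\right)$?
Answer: $57624$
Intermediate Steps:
$\left(-147\right) \left(-7\right) \left(15 - -41\right) = 1029 \left(15 + 41\right) = 1029 \cdot 56 = 57624$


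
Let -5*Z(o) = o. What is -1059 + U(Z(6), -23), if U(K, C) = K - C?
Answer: -5186/5 ≈ -1037.2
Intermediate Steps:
Z(o) = -o/5
-1059 + U(Z(6), -23) = -1059 + (-⅕*6 - 1*(-23)) = -1059 + (-6/5 + 23) = -1059 + 109/5 = -5186/5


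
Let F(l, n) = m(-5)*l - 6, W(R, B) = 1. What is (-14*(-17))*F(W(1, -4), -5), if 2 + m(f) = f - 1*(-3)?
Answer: -2380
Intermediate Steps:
m(f) = 1 + f (m(f) = -2 + (f - 1*(-3)) = -2 + (f + 3) = -2 + (3 + f) = 1 + f)
F(l, n) = -6 - 4*l (F(l, n) = (1 - 5)*l - 6 = -4*l - 6 = -6 - 4*l)
(-14*(-17))*F(W(1, -4), -5) = (-14*(-17))*(-6 - 4*1) = 238*(-6 - 4) = 238*(-10) = -2380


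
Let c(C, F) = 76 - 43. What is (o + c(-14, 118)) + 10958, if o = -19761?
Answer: -8770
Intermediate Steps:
c(C, F) = 33
(o + c(-14, 118)) + 10958 = (-19761 + 33) + 10958 = -19728 + 10958 = -8770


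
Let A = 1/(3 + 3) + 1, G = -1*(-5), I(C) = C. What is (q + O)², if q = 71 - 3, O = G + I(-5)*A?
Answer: 162409/36 ≈ 4511.4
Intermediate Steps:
G = 5
A = 7/6 (A = 1/6 + 1 = ⅙ + 1 = 7/6 ≈ 1.1667)
O = -⅚ (O = 5 - 5*7/6 = 5 - 35/6 = -⅚ ≈ -0.83333)
q = 68
(q + O)² = (68 - ⅚)² = (403/6)² = 162409/36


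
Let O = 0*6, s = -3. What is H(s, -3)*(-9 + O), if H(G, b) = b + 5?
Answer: -18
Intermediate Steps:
H(G, b) = 5 + b
O = 0
H(s, -3)*(-9 + O) = (5 - 3)*(-9 + 0) = 2*(-9) = -18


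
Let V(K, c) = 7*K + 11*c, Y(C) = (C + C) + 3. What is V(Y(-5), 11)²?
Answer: 5184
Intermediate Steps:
Y(C) = 3 + 2*C (Y(C) = 2*C + 3 = 3 + 2*C)
V(Y(-5), 11)² = (7*(3 + 2*(-5)) + 11*11)² = (7*(3 - 10) + 121)² = (7*(-7) + 121)² = (-49 + 121)² = 72² = 5184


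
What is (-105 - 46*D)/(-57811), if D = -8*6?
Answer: -2103/57811 ≈ -0.036377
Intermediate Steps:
D = -48 (D = -1*48 = -48)
(-105 - 46*D)/(-57811) = (-105 - 46*(-48))/(-57811) = (-105 + 2208)*(-1/57811) = 2103*(-1/57811) = -2103/57811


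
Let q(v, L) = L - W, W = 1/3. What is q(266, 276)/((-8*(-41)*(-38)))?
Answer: -827/37392 ≈ -0.022117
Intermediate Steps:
W = 1/3 ≈ 0.33333
q(v, L) = -1/3 + L (q(v, L) = L - 1*1/3 = L - 1/3 = -1/3 + L)
q(266, 276)/((-8*(-41)*(-38))) = (-1/3 + 276)/((-8*(-41)*(-38))) = 827/(3*((328*(-38)))) = (827/3)/(-12464) = (827/3)*(-1/12464) = -827/37392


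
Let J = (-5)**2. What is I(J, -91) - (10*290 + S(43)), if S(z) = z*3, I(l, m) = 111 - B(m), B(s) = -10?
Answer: -2908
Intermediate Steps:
J = 25
I(l, m) = 121 (I(l, m) = 111 - 1*(-10) = 111 + 10 = 121)
S(z) = 3*z
I(J, -91) - (10*290 + S(43)) = 121 - (10*290 + 3*43) = 121 - (2900 + 129) = 121 - 1*3029 = 121 - 3029 = -2908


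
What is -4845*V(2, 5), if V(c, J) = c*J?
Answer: -48450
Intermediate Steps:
V(c, J) = J*c
-4845*V(2, 5) = -24225*2 = -4845*10 = -48450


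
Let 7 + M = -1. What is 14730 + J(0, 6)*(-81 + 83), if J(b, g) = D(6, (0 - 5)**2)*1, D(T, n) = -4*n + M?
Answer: 14514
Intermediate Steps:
M = -8 (M = -7 - 1 = -8)
D(T, n) = -8 - 4*n (D(T, n) = -4*n - 8 = -8 - 4*n)
J(b, g) = -108 (J(b, g) = (-8 - 4*(0 - 5)**2)*1 = (-8 - 4*(-5)**2)*1 = (-8 - 4*25)*1 = (-8 - 100)*1 = -108*1 = -108)
14730 + J(0, 6)*(-81 + 83) = 14730 - 108*(-81 + 83) = 14730 - 108*2 = 14730 - 216 = 14514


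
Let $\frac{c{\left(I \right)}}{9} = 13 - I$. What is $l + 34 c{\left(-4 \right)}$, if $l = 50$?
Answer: $5252$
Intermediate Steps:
$c{\left(I \right)} = 117 - 9 I$ ($c{\left(I \right)} = 9 \left(13 - I\right) = 117 - 9 I$)
$l + 34 c{\left(-4 \right)} = 50 + 34 \left(117 - -36\right) = 50 + 34 \left(117 + 36\right) = 50 + 34 \cdot 153 = 50 + 5202 = 5252$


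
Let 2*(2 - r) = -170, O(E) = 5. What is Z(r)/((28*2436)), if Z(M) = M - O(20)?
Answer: 41/34104 ≈ 0.0012022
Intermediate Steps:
r = 87 (r = 2 - 1/2*(-170) = 2 + 85 = 87)
Z(M) = -5 + M (Z(M) = M - 1*5 = M - 5 = -5 + M)
Z(r)/((28*2436)) = (-5 + 87)/((28*2436)) = 82/68208 = 82*(1/68208) = 41/34104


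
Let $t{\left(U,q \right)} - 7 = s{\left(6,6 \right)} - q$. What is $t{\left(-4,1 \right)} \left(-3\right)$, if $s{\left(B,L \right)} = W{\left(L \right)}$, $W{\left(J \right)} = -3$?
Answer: $-9$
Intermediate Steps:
$s{\left(B,L \right)} = -3$
$t{\left(U,q \right)} = 4 - q$ ($t{\left(U,q \right)} = 7 - \left(3 + q\right) = 4 - q$)
$t{\left(-4,1 \right)} \left(-3\right) = \left(4 - 1\right) \left(-3\right) = 3 \left(-3\right) = -9$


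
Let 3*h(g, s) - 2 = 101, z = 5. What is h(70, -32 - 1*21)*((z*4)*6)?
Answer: 4120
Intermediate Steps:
h(g, s) = 103/3 (h(g, s) = 2/3 + (1/3)*101 = 2/3 + 101/3 = 103/3)
h(70, -32 - 1*21)*((z*4)*6) = 103*((5*4)*6)/3 = 103*(20*6)/3 = (103/3)*120 = 4120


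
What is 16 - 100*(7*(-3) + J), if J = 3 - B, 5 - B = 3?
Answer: 2016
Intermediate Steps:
B = 2 (B = 5 - 1*3 = 5 - 3 = 2)
J = 1 (J = 3 - 1*2 = 3 - 2 = 1)
16 - 100*(7*(-3) + J) = 16 - 100*(7*(-3) + 1) = 16 - 100*(-21 + 1) = 16 - 100*(-20) = 16 + 2000 = 2016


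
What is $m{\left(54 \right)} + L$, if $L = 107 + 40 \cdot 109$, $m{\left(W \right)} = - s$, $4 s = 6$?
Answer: $\frac{8931}{2} \approx 4465.5$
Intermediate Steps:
$s = \frac{3}{2}$ ($s = \frac{1}{4} \cdot 6 = \frac{3}{2} \approx 1.5$)
$m{\left(W \right)} = - \frac{3}{2}$ ($m{\left(W \right)} = \left(-1\right) \frac{3}{2} = - \frac{3}{2}$)
$L = 4467$ ($L = 107 + 4360 = 4467$)
$m{\left(54 \right)} + L = - \frac{3}{2} + 4467 = \frac{8931}{2}$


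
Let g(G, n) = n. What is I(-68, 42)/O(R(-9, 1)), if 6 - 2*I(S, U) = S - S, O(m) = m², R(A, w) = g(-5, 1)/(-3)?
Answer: 27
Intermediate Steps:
R(A, w) = -⅓ (R(A, w) = 1/(-3) = 1*(-⅓) = -⅓)
I(S, U) = 3 (I(S, U) = 3 - (S - S)/2 = 3 - ½*0 = 3 + 0 = 3)
I(-68, 42)/O(R(-9, 1)) = 3/((-⅓)²) = 3/(⅑) = 3*9 = 27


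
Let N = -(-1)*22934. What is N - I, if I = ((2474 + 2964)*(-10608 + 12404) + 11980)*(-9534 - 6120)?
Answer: 153074665646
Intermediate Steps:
I = -153074642712 (I = (5438*1796 + 11980)*(-15654) = (9766648 + 11980)*(-15654) = 9778628*(-15654) = -153074642712)
N = 22934 (N = -1*(-22934) = 22934)
N - I = 22934 - 1*(-153074642712) = 22934 + 153074642712 = 153074665646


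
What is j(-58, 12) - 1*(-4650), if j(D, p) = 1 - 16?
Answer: 4635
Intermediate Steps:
j(D, p) = -15
j(-58, 12) - 1*(-4650) = -15 - 1*(-4650) = -15 + 4650 = 4635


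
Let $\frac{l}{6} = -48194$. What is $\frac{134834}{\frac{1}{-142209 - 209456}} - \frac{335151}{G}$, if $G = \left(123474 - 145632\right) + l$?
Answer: $- \frac{4920589349242423}{103774} \approx -4.7416 \cdot 10^{10}$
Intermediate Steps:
$l = -289164$ ($l = 6 \left(-48194\right) = -289164$)
$G = -311322$ ($G = \left(123474 - 145632\right) - 289164 = -22158 - 289164 = -311322$)
$\frac{134834}{\frac{1}{-142209 - 209456}} - \frac{335151}{G} = \frac{134834}{\frac{1}{-142209 - 209456}} - \frac{335151}{-311322} = \frac{134834}{\frac{1}{-351665}} - - \frac{111717}{103774} = \frac{134834}{- \frac{1}{351665}} + \frac{111717}{103774} = 134834 \left(-351665\right) + \frac{111717}{103774} = -47416398610 + \frac{111717}{103774} = - \frac{4920589349242423}{103774}$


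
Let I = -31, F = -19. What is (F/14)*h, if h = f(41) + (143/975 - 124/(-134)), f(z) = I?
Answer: 204098/5025 ≈ 40.617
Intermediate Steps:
f(z) = -31
h = -150388/5025 (h = -31 + (143/975 - 124/(-134)) = -31 + (143*(1/975) - 124*(-1/134)) = -31 + (11/75 + 62/67) = -31 + 5387/5025 = -150388/5025 ≈ -29.928)
(F/14)*h = -19/14*(-150388/5025) = 204098/5025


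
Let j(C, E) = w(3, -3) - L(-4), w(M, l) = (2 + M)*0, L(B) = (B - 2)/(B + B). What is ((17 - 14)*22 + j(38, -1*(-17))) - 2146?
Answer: -8323/4 ≈ -2080.8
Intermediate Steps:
L(B) = (-2 + B)/(2*B) (L(B) = (-2 + B)/((2*B)) = (-2 + B)*(1/(2*B)) = (-2 + B)/(2*B))
w(M, l) = 0
j(C, E) = -¾ (j(C, E) = 0 - (-2 - 4)/(2*(-4)) = 0 - (-1)*(-6)/(2*4) = 0 - 1*¾ = 0 - ¾ = -¾)
((17 - 14)*22 + j(38, -1*(-17))) - 2146 = ((17 - 14)*22 - ¾) - 2146 = (3*22 - ¾) - 2146 = (66 - ¾) - 2146 = 261/4 - 2146 = -8323/4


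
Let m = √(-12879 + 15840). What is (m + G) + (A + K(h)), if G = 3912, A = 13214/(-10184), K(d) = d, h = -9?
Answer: 19867469/5092 + 3*√329 ≈ 3956.1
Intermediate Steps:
A = -6607/5092 (A = 13214*(-1/10184) = -6607/5092 ≈ -1.2975)
m = 3*√329 (m = √2961 = 3*√329 ≈ 54.415)
(m + G) + (A + K(h)) = (3*√329 + 3912) + (-6607/5092 - 9) = (3912 + 3*√329) - 52435/5092 = 19867469/5092 + 3*√329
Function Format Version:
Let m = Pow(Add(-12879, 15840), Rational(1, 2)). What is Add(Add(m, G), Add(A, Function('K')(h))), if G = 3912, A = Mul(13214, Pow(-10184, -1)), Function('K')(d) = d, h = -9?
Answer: Add(Rational(19867469, 5092), Mul(3, Pow(329, Rational(1, 2)))) ≈ 3956.1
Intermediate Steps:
A = Rational(-6607, 5092) (A = Mul(13214, Rational(-1, 10184)) = Rational(-6607, 5092) ≈ -1.2975)
m = Mul(3, Pow(329, Rational(1, 2))) (m = Pow(2961, Rational(1, 2)) = Mul(3, Pow(329, Rational(1, 2))) ≈ 54.415)
Add(Add(m, G), Add(A, Function('K')(h))) = Add(Add(Mul(3, Pow(329, Rational(1, 2))), 3912), Add(Rational(-6607, 5092), -9)) = Add(Add(3912, Mul(3, Pow(329, Rational(1, 2)))), Rational(-52435, 5092)) = Add(Rational(19867469, 5092), Mul(3, Pow(329, Rational(1, 2))))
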